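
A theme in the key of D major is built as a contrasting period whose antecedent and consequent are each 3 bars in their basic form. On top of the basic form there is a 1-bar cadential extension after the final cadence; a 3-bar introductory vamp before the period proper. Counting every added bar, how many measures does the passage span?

Basic contrasting period: 3 + 3 = 6 bars.
6 (basic form) + 1 (cadential extension) + 3 (introduction) = 10.

10 measures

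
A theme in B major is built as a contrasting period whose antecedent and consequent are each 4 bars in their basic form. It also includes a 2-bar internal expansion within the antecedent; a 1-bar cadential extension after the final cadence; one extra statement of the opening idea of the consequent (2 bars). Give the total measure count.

Basic contrasting period: 4 + 4 = 8 bars.
8 (basic form) + 2 (internal expansion) + 1 (cadential extension) + 2 (extra statement) = 13.

13 measures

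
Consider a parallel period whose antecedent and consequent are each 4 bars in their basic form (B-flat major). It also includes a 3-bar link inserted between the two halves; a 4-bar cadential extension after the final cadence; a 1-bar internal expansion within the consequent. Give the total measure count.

16 measures

Basic parallel period: 4 + 4 = 8 bars.
8 (basic form) + 3 (link) + 4 (cadential extension) + 1 (internal expansion) = 16.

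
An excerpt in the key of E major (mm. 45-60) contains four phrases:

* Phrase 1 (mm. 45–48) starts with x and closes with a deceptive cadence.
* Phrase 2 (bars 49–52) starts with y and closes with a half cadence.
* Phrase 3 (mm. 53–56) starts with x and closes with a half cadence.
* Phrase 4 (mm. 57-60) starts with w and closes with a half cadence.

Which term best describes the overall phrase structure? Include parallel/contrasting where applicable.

phrase group

Phrase 4 ends with a half cadence, no stronger than phrase 2's half cadence, so the four phrases do not form a double period; nor do phrases 3–4 duplicate 1–2, so it is not a repeated period. With no phrase reaching a conclusive cadence, the passage is a phrase group.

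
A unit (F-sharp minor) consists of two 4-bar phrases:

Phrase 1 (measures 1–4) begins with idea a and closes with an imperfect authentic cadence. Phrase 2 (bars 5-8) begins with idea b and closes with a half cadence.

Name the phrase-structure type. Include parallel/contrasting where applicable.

The second phrase closes with a half cadence, which is not stronger than the first phrase's imperfect authentic cadence; without a weak→strong cadential pair there is no antecedent–consequent relationship, so this is a phrase group rather than a period.

phrase group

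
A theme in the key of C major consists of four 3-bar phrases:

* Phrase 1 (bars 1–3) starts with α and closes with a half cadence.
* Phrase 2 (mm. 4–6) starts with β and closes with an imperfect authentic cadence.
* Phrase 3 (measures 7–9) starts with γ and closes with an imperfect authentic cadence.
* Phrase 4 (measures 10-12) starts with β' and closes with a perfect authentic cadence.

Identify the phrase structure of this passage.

Four phrases in two halves: the first half (mm. 1–6) ends with an imperfect authentic cadence, the second (bars 7–12) with a perfect authentic cadence — a large antecedent–consequent pair, i.e. a double period.
Phrase 3 begins with different material from phrase 1, making it contrasting.

contrasting double period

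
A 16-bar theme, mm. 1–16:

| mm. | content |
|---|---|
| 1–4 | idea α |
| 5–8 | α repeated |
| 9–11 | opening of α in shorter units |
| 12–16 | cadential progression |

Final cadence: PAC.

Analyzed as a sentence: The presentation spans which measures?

The presentation of a sentence is the basic idea (measures 1–4) plus its repetition (bars 5–8); the presentation is therefore mm. 1–8.

measures 1–8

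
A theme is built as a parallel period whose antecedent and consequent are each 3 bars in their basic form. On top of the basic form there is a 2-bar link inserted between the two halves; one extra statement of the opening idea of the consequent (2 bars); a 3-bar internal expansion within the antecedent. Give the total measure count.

13 measures

Basic parallel period: 3 + 3 = 6 bars.
6 (basic form) + 2 (link) + 2 (extra statement) + 3 (internal expansion) = 13.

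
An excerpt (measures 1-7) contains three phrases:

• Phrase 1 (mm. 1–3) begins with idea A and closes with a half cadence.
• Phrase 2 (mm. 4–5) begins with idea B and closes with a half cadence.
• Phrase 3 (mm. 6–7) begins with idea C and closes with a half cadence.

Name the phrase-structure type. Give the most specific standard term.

The final phrase closes with a half cadence, which is not stronger than the preceding half cadence; the 3 phrases lack an overall antecedent–consequent design and so form a phrase group.

phrase group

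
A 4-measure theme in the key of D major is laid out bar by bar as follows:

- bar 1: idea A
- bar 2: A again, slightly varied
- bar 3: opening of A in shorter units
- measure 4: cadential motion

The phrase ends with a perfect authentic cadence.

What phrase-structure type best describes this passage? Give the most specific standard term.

Basic idea (m. 1) + its repetition (m. 2) form the presentation; fragmentation and cadence (mm. 3–4) form the continuation — the 4-bar whole is a sentence.

sentence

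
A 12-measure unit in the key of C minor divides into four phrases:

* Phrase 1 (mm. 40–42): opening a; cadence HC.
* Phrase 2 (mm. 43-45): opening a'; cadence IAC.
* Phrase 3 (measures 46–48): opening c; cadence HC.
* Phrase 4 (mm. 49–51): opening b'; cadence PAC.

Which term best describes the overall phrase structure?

contrasting double period

Four phrases in two halves: the first half (mm. 40–45) ends with an imperfect authentic cadence, the second (mm. 46–51) with a perfect authentic cadence — a large antecedent–consequent pair, i.e. a double period.
Phrase 3 begins with different material from phrase 1, making it contrasting.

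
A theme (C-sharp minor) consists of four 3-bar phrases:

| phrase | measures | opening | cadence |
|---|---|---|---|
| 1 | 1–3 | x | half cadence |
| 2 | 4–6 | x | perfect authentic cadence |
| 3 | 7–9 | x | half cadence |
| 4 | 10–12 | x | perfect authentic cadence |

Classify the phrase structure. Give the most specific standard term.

The cadence pattern HC–PAC–HC–PAC is weak–strong twice, and phrases 3–4 restate phrases 1–2: a period heard twice, not a double period (which would end weakly at phrase 2).

repeated period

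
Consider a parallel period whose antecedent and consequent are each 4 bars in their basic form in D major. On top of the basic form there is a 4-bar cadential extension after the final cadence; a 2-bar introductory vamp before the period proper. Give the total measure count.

Basic parallel period: 4 + 4 = 8 bars.
8 (basic form) + 4 (cadential extension) + 2 (introduction) = 14.

14 measures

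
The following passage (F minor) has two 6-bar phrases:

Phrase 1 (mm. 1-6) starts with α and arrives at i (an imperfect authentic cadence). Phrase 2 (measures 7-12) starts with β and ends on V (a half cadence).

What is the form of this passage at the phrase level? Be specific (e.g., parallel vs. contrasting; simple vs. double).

The second phrase closes with a half cadence, which is not stronger than the first phrase's imperfect authentic cadence; without a weak→strong cadential pair there is no antecedent–consequent relationship, so this is a phrase group rather than a period.

phrase group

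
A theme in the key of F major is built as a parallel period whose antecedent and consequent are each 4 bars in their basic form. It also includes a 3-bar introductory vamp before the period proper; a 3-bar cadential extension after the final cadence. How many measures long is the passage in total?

14 measures

Basic parallel period: 4 + 4 = 8 bars.
8 (basic form) + 3 (introduction) + 3 (cadential extension) = 14.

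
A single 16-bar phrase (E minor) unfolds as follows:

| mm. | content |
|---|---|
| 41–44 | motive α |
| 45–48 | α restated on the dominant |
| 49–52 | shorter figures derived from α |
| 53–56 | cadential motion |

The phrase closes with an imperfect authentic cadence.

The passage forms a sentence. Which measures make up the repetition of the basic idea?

The presentation of a sentence is the basic idea (mm. 41–44) plus its repetition (measures 45–48); the repetition of the basic idea is therefore measures 45–48.

measures 45–48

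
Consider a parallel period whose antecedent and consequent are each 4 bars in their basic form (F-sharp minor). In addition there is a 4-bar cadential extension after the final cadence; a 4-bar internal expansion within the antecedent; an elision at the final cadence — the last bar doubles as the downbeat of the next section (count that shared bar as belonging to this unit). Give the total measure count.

16 measures

Basic parallel period: 4 + 4 = 8 bars.
8 (basic form) + 4 (cadential extension) + 4 (internal expansion) = 16.
The elision shares a bar with the next section but does not change this unit's count.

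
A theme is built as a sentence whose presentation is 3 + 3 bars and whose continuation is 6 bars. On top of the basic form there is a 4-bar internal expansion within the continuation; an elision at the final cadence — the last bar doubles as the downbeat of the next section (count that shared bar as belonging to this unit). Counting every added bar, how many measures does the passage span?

16 measures

Basic sentence: 3 + 3 + 6 = 12 bars.
12 (basic form) + 4 (internal expansion) = 16.
The elision shares a bar with the next section but does not change this unit's count.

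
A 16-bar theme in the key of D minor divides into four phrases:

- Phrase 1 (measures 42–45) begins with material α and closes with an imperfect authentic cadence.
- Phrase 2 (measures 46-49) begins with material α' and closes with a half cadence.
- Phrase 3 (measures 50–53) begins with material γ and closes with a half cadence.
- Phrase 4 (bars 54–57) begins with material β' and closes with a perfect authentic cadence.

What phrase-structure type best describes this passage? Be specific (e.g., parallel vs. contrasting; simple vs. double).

Four phrases in two halves: the first half (bars 42–49) ends with a half cadence, the second (bars 50-57) with a perfect authentic cadence — a large antecedent–consequent pair, i.e. a double period.
Phrase 3 begins with different material from phrase 1, making it contrasting.

contrasting double period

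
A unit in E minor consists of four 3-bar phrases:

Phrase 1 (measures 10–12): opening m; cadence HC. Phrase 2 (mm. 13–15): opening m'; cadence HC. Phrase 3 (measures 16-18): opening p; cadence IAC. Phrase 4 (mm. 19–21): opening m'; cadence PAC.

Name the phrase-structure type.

contrasting double period

Four phrases in two halves: the first half (mm. 10–15) ends with a half cadence, the second (mm. 16-21) with a perfect authentic cadence — a large antecedent–consequent pair, i.e. a double period.
Phrase 3 begins with different material from phrase 1, making it contrasting.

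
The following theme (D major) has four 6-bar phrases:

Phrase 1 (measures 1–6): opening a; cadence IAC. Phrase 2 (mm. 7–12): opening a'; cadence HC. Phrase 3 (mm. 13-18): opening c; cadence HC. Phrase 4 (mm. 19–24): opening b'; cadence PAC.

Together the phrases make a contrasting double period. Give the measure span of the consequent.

In a double period the first pair of phrases (ending half cadence) is the large antecedent and the second pair (ending perfect authentic cadence) is the large consequent; the consequent is measures 13–24.

measures 13–24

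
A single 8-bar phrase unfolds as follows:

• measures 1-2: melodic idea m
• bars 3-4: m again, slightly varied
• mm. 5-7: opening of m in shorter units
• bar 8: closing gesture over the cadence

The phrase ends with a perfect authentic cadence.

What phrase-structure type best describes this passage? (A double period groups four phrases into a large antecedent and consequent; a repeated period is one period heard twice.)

Basic idea (bars 1–2) + its repetition (measures 3–4) form the presentation; fragmentation and cadence (bars 5-8) form the continuation — the 8-bar whole is a sentence.

sentence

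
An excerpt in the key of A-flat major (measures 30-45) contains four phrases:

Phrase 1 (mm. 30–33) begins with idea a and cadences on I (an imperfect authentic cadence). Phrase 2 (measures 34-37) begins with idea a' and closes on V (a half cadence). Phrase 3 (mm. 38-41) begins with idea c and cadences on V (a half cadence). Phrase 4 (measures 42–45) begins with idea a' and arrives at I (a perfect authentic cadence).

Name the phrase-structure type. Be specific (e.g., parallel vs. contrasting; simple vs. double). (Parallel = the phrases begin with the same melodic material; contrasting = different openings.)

contrasting double period

Four phrases in two halves: the first half (bars 30–37) ends with a half cadence, the second (bars 38–45) with a perfect authentic cadence — a large antecedent–consequent pair, i.e. a double period.
Phrase 3 begins with different material from phrase 1, making it contrasting.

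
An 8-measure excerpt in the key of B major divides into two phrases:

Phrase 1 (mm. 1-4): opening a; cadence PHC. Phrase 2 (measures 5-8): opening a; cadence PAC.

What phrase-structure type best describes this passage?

Phrase 1 ends with a Phrygian half cadence (weaker) and phrase 2 with a perfect authentic cadence (stronger): antecedent + consequent = a period.
The two phrases open with the same material (a / a), so the period is parallel.

parallel period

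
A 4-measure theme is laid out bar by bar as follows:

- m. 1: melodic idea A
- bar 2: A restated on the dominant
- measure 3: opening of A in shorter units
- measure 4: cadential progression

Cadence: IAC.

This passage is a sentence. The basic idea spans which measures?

The presentation of a sentence is the basic idea (measure 1) plus its repetition (bar 2); the basic idea is therefore m. 1.

measures 1–1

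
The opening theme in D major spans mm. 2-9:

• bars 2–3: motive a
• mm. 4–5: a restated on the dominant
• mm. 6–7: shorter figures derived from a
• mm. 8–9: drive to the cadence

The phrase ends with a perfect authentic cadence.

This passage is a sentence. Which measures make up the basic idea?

measures 2–3

The presentation of a sentence is the basic idea (bars 2–3) plus its repetition (mm. 4–5); the basic idea is therefore bars 2-3.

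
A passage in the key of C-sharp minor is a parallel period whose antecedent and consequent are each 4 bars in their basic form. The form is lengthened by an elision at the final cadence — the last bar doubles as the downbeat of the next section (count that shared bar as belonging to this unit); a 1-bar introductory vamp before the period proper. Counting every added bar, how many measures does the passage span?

9 measures

Basic parallel period: 4 + 4 = 8 bars.
8 (basic form) + 1 (introduction) = 9.
The elision shares a bar with the next section but does not change this unit's count.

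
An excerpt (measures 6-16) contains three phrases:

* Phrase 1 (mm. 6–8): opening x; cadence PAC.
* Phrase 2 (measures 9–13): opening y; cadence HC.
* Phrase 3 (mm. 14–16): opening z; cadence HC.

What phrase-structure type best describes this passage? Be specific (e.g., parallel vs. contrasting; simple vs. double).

phrase group

The final phrase closes with a half cadence, which is not stronger than the preceding half cadence; the 3 phrases lack an overall antecedent–consequent design and so form a phrase group.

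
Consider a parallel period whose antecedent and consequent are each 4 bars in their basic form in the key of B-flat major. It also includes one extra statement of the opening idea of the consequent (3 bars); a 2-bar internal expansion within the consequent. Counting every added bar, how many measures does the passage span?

Basic parallel period: 4 + 4 = 8 bars.
8 (basic form) + 3 (extra statement) + 2 (internal expansion) = 13.

13 measures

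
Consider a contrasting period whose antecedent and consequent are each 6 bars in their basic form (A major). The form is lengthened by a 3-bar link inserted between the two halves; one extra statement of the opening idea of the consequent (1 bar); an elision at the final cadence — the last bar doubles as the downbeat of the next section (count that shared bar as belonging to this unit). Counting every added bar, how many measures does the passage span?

16 measures

Basic contrasting period: 6 + 6 = 12 bars.
12 (basic form) + 3 (link) + 1 (extra statement) = 16.
The elision shares a bar with the next section but does not change this unit's count.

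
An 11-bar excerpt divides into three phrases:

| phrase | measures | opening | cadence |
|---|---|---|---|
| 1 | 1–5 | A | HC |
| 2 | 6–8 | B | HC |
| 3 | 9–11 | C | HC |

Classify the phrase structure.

The final phrase closes with a half cadence, which is not stronger than the preceding half cadence; the 3 phrases lack an overall antecedent–consequent design and so form a phrase group.

phrase group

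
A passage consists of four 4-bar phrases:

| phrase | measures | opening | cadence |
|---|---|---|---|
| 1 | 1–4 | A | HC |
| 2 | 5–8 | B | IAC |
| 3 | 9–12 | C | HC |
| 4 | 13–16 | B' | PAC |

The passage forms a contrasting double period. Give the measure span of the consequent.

measures 9–16

In a double period the first pair of phrases (ending imperfect authentic cadence) is the large antecedent and the second pair (ending perfect authentic cadence) is the large consequent; the consequent is measures 9–16.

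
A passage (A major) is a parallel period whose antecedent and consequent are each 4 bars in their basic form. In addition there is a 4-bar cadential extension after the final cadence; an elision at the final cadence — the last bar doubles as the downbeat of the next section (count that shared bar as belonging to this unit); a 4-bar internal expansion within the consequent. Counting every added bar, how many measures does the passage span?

Basic parallel period: 4 + 4 = 8 bars.
8 (basic form) + 4 (cadential extension) + 4 (internal expansion) = 16.
The elision shares a bar with the next section but does not change this unit's count.

16 measures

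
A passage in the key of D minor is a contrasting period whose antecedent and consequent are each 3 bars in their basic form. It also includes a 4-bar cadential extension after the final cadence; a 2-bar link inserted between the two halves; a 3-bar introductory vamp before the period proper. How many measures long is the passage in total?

15 measures

Basic contrasting period: 3 + 3 = 6 bars.
6 (basic form) + 4 (cadential extension) + 2 (link) + 3 (introduction) = 15.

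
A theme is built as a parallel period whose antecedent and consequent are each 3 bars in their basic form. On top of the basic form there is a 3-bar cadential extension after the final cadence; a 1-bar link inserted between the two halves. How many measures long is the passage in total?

10 measures

Basic parallel period: 3 + 3 = 6 bars.
6 (basic form) + 3 (cadential extension) + 1 (link) = 10.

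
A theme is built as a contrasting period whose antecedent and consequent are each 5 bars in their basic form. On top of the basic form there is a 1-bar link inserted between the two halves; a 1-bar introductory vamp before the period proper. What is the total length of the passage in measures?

Basic contrasting period: 5 + 5 = 10 bars.
10 (basic form) + 1 (link) + 1 (introduction) = 12.

12 measures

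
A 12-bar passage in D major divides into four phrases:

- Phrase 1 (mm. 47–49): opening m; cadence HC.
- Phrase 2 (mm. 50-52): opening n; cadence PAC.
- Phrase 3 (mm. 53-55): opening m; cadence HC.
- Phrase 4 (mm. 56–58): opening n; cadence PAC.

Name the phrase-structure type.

repeated period

The cadence pattern HC–PAC–HC–PAC is weak–strong twice, and phrases 3–4 restate phrases 1–2: a period heard twice, not a double period (which would end weakly at phrase 2).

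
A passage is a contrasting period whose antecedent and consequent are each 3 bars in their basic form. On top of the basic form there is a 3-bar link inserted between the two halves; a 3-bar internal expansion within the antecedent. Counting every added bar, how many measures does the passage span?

Basic contrasting period: 3 + 3 = 6 bars.
6 (basic form) + 3 (link) + 3 (internal expansion) = 12.

12 measures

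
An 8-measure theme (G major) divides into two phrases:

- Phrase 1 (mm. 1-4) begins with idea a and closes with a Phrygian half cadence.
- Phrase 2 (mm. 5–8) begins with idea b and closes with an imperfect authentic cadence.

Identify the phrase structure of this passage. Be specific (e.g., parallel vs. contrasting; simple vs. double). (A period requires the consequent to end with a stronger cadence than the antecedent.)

Phrase 1 ends with a Phrygian half cadence (weaker) and phrase 2 with an imperfect authentic cadence (stronger): antecedent + consequent = a period.
The two phrases open with different material (a / b), so the period is contrasting.

contrasting period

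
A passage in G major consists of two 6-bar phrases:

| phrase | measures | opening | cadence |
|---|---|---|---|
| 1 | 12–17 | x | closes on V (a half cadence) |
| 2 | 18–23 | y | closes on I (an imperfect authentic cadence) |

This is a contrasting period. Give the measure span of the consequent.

measures 18–23

The phrase ending with the weaker cadence (half cadence) is the antecedent; the one ending more conclusively (imperfect authentic cadence) is the consequent. The consequent is measures 18–23.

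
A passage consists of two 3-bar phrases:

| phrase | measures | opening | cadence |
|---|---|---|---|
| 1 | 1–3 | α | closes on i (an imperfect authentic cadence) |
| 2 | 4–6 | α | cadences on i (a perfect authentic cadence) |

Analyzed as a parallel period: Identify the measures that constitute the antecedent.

The antecedent is the phrase ending with the weaker cadence (imperfect authentic cadence, phrase 1) and the consequent the one ending more conclusively (perfect authentic cadence, phrase 2); the antecedent is mm. 1–3.

measures 1–3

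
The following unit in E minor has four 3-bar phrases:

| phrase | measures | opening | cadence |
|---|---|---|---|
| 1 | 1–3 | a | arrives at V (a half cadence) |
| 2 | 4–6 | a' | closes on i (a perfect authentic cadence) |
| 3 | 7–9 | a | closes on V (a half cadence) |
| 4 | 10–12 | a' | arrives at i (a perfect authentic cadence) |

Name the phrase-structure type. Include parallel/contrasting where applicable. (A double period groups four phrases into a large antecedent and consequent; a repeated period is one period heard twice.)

repeated period

The cadence pattern HC–PAC–HC–PAC is weak–strong twice, and phrases 3–4 restate phrases 1–2: a period heard twice, not a double period (which would end weakly at phrase 2).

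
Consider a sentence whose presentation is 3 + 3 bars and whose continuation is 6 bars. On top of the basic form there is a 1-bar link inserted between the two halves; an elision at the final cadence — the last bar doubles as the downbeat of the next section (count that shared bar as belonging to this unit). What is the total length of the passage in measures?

Basic sentence: 3 + 3 + 6 = 12 bars.
12 (basic form) + 1 (link) = 13.
The elision shares a bar with the next section but does not change this unit's count.

13 measures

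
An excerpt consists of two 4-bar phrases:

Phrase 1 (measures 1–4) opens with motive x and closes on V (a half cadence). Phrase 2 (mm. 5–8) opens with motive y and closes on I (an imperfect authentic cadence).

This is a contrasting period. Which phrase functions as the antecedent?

The phrase ending with the weaker cadence (half cadence) is the antecedent; the one ending more conclusively (imperfect authentic cadence) is the consequent. The antecedent is phrase 1.

phrase 1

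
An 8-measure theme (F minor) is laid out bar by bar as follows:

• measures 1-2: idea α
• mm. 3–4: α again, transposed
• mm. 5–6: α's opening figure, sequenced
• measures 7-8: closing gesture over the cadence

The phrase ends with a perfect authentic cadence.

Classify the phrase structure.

Basic idea (bars 1–2) + its repetition (mm. 3–4) form the presentation; fragmentation and cadence (mm. 5–8) form the continuation — the 8-bar whole is a sentence.

sentence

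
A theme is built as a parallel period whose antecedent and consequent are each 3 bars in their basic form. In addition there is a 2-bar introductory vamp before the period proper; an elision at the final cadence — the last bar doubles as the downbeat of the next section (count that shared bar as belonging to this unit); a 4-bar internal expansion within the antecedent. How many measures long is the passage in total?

12 measures

Basic parallel period: 3 + 3 = 6 bars.
6 (basic form) + 2 (introduction) + 4 (internal expansion) = 12.
The elision shares a bar with the next section but does not change this unit's count.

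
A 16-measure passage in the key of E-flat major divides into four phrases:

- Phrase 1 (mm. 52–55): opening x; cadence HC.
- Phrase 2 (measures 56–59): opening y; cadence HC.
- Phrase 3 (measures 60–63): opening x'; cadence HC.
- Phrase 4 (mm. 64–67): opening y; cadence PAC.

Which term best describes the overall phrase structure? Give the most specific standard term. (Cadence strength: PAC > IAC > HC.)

parallel double period

Four phrases in two halves: the first half (bars 52–59) ends with a half cadence, the second (bars 60–67) with a perfect authentic cadence — a large antecedent–consequent pair, i.e. a double period.
Phrase 3 begins with the same material as phrase 1, making it parallel.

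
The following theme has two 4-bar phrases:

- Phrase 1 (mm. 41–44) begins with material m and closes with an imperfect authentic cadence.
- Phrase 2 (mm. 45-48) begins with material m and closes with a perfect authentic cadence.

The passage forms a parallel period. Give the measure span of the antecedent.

measures 41–44

The phrase ending with the weaker cadence (imperfect authentic cadence) is the antecedent; the one ending more conclusively (perfect authentic cadence) is the consequent. The antecedent is measures 41–44.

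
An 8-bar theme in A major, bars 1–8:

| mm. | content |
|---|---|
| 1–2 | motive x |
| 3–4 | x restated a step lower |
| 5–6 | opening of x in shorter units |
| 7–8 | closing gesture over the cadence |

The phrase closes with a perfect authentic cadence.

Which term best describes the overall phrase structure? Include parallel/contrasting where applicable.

Basic idea (measures 1-2) + its repetition (bars 3–4) form the presentation; fragmentation and cadence (mm. 5–8) form the continuation — the 8-bar whole is a sentence.

sentence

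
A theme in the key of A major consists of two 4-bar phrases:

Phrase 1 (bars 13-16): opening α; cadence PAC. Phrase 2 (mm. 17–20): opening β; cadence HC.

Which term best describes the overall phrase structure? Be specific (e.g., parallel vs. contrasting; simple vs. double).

phrase group

The second phrase closes with a half cadence, which is not stronger than the first phrase's perfect authentic cadence; without a weak→strong cadential pair there is no antecedent–consequent relationship, so this is a phrase group rather than a period.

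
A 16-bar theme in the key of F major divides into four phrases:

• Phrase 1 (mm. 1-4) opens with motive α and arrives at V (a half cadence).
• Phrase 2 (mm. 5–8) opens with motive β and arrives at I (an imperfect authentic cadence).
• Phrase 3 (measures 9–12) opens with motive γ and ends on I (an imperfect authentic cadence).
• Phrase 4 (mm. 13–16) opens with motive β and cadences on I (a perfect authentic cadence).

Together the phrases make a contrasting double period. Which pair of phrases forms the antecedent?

phrases 1 and 2

In a double period the first pair of phrases (ending imperfect authentic cadence) is the large antecedent and the second pair (ending perfect authentic cadence) is the large consequent; the antecedent is phrases 1 and 2.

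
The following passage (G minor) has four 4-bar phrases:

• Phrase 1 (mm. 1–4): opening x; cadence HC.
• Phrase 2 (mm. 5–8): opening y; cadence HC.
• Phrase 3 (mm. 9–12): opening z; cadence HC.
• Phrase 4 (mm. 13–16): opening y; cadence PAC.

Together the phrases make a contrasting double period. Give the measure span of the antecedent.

In a double period the first pair of phrases (ending half cadence) is the large antecedent and the second pair (ending perfect authentic cadence) is the large consequent; the antecedent is measures 1–8.

measures 1–8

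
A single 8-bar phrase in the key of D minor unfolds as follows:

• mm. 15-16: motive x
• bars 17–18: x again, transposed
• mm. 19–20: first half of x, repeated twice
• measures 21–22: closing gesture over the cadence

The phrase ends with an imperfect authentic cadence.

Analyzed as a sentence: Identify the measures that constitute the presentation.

The presentation of a sentence is the basic idea (bars 15–16) plus its repetition (mm. 17-18); the presentation is therefore measures 15-18.

measures 15–18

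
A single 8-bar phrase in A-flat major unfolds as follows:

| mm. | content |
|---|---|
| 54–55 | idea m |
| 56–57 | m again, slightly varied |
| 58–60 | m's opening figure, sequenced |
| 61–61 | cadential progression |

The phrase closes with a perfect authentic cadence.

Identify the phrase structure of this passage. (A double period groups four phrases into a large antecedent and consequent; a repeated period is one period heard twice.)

sentence

Basic idea (measures 54–55) + its repetition (measures 56–57) form the presentation; fragmentation and cadence (measures 58–61) form the continuation — the 8-bar whole is a sentence.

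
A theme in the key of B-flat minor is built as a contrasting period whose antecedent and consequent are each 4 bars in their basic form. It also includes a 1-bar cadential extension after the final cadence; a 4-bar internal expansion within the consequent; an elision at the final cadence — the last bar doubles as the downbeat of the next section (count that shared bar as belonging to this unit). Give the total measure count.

Basic contrasting period: 4 + 4 = 8 bars.
8 (basic form) + 1 (cadential extension) + 4 (internal expansion) = 13.
The elision shares a bar with the next section but does not change this unit's count.

13 measures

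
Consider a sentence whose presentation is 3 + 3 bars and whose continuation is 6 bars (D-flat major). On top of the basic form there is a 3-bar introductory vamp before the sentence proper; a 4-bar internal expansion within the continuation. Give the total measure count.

19 measures

Basic sentence: 3 + 3 + 6 = 12 bars.
12 (basic form) + 3 (introduction) + 4 (internal expansion) = 19.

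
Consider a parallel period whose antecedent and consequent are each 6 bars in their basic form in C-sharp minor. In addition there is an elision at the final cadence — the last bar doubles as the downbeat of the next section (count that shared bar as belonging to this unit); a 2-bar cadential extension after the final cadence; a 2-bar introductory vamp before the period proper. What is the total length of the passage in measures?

16 measures

Basic parallel period: 6 + 6 = 12 bars.
12 (basic form) + 2 (cadential extension) + 2 (introduction) = 16.
The elision shares a bar with the next section but does not change this unit's count.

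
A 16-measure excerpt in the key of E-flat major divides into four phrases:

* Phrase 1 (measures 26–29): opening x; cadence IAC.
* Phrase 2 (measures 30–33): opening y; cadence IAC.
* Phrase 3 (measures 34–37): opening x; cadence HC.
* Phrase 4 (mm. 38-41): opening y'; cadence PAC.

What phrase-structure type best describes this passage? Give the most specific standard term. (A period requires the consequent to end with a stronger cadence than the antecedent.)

parallel double period

Four phrases in two halves: the first half (measures 26–33) ends with an imperfect authentic cadence, the second (measures 34–41) with a perfect authentic cadence — a large antecedent–consequent pair, i.e. a double period.
Phrase 3 begins with the same material as phrase 1, making it parallel.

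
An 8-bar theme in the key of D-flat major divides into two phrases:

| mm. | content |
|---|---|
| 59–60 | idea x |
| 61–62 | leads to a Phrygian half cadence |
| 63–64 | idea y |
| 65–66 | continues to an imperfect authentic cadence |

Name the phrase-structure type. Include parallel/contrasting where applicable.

Phrase 1 ends with a Phrygian half cadence (weaker) and phrase 2 with an imperfect authentic cadence (stronger): antecedent + consequent = a period.
The two phrases open with different material (x / y), so the period is contrasting.

contrasting period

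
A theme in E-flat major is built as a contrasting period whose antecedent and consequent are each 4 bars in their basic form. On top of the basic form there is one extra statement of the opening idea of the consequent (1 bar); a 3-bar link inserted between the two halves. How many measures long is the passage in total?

Basic contrasting period: 4 + 4 = 8 bars.
8 (basic form) + 1 (extra statement) + 3 (link) = 12.

12 measures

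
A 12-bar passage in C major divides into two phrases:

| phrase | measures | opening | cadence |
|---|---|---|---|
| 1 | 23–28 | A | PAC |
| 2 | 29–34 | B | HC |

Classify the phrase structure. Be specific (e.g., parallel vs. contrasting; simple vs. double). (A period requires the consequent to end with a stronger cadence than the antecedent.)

phrase group

The second phrase closes with a half cadence, which is not stronger than the first phrase's perfect authentic cadence; without a weak→strong cadential pair there is no antecedent–consequent relationship, so this is a phrase group rather than a period.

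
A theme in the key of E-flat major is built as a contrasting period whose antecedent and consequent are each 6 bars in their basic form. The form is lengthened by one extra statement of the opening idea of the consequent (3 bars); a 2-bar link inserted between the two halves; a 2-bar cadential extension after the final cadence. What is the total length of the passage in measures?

Basic contrasting period: 6 + 6 = 12 bars.
12 (basic form) + 3 (extra statement) + 2 (link) + 2 (cadential extension) = 19.

19 measures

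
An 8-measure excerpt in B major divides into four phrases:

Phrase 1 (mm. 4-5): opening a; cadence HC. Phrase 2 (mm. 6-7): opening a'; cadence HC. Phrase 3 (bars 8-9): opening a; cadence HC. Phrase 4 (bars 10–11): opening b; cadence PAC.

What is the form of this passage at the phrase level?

parallel double period

Four phrases in two halves: the first half (measures 4-7) ends with a half cadence, the second (measures 8-11) with a perfect authentic cadence — a large antecedent–consequent pair, i.e. a double period.
Phrase 3 begins with the same material as phrase 1, making it parallel.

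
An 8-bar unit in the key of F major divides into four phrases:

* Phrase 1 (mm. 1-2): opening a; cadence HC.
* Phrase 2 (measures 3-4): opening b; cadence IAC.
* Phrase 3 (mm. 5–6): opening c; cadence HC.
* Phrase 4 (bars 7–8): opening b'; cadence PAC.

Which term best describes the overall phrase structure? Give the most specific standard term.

contrasting double period

Four phrases in two halves: the first half (mm. 1-4) ends with an imperfect authentic cadence, the second (mm. 5-8) with a perfect authentic cadence — a large antecedent–consequent pair, i.e. a double period.
Phrase 3 begins with different material from phrase 1, making it contrasting.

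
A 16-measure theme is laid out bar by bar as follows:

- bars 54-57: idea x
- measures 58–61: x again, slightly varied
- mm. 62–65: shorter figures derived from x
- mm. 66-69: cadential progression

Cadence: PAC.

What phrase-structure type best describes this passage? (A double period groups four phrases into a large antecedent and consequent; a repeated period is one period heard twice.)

sentence

Basic idea (mm. 54-57) + its repetition (measures 58–61) form the presentation; fragmentation and cadence (mm. 62–69) form the continuation — the 16-bar whole is a sentence.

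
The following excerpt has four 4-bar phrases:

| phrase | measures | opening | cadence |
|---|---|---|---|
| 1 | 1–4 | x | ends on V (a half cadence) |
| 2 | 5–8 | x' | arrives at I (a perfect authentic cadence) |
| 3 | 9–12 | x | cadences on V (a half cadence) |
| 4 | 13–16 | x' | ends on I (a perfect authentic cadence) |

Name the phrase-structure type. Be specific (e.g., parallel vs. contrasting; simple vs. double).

The cadence pattern HC–PAC–HC–PAC is weak–strong twice, and phrases 3–4 restate phrases 1–2: a period heard twice, not a double period (which would end weakly at phrase 2).

repeated period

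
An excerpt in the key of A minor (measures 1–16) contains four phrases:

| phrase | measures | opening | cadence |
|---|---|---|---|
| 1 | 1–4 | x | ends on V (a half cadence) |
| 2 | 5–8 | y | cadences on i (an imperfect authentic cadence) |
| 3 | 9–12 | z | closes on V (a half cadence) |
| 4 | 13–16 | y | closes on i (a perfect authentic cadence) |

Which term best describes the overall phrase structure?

Four phrases in two halves: the first half (mm. 1–8) ends with an imperfect authentic cadence, the second (bars 9–16) with a perfect authentic cadence — a large antecedent–consequent pair, i.e. a double period.
Phrase 3 begins with different material from phrase 1, making it contrasting.

contrasting double period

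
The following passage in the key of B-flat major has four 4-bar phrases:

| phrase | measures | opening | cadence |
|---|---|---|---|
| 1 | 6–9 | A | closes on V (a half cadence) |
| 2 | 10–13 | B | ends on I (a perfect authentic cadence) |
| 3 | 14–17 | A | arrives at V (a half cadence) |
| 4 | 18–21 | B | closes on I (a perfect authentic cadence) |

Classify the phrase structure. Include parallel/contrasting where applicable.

The cadence pattern HC–PAC–HC–PAC is weak–strong twice, and phrases 3–4 restate phrases 1–2: a period heard twice, not a double period (which would end weakly at phrase 2).

repeated period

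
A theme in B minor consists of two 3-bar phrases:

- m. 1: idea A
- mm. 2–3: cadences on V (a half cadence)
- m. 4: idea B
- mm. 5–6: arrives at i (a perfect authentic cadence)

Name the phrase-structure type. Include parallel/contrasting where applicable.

Phrase 1 ends with a half cadence (weaker) and phrase 2 with a perfect authentic cadence (stronger): antecedent + consequent = a period.
The two phrases open with different material (A / B), so the period is contrasting.

contrasting period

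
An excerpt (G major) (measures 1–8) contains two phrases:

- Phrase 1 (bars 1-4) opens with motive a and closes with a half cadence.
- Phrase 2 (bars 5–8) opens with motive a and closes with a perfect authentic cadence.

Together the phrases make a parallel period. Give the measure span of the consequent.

The phrase ending with the weaker cadence (half cadence) is the antecedent; the one ending more conclusively (perfect authentic cadence) is the consequent. The consequent is measures 5–8.

measures 5–8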